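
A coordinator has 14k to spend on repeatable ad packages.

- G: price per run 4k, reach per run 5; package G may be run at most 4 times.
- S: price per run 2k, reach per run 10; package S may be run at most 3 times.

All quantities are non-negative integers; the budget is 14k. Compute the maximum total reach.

2×G and 3×S: price 14 ≤ 14, reach 2·5 + 3·10 = 40.
1×G and 3×S: price 10 ≤ 14, reach 1·5 + 3·10 = 35.
Best is 40.

40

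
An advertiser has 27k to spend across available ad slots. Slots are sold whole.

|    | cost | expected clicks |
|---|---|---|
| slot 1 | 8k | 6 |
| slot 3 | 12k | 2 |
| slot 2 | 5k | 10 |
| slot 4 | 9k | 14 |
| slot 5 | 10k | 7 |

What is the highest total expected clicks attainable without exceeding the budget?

Take slot 2, slot 4, and slot 5: cost 5 + 9 + 10 = 24 ≤ 27, expected clicks 10 + 14 + 7 = 31.
No other feasible combination does better.

31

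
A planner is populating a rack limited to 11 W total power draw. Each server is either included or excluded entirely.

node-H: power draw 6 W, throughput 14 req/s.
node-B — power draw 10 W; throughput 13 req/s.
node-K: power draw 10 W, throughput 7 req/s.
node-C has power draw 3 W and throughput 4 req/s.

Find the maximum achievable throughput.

18

Take node-H and node-C: power draw 6 + 3 = 9 ≤ 11, throughput 14 + 4 = 18.
No other feasible combination does better.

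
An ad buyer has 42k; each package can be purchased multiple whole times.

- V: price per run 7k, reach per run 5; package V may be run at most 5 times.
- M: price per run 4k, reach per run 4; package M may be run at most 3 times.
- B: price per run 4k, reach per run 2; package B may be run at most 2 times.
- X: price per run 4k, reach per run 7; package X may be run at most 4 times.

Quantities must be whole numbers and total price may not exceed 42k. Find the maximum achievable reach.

This is a bounded integer knapsack.
X has the best ratio (7/4); taking only X gives at most 4×7 = 28 (stopped by the supply cap of 4).
Mixing does better — 2×V, 3×M, and 4×X: price 42 ≤ 42, reach 2·5 + 3·4 + 4·7 = 50.

50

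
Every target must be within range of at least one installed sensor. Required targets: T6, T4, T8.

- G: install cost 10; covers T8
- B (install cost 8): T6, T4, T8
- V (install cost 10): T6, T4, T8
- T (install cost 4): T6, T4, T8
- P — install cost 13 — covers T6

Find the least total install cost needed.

T alone covers T6, T4, T8 — every target.
Total install cost: 4.

4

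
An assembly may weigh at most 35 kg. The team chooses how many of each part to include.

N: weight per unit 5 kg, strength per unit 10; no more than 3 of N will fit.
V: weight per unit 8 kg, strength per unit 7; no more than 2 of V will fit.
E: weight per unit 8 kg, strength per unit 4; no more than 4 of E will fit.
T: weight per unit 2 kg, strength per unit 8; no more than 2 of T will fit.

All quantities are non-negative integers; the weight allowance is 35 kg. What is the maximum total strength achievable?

60

This is a bounded integer knapsack.
Take 3×N, 2×V, and 2×T: weight 35 ≤ 35, strength 3·10 + 2·7 + 2·8 = 60.
T has the best ratio (8/2) and is taken to its limit of 2; remaining capacity is filled optimally with the others.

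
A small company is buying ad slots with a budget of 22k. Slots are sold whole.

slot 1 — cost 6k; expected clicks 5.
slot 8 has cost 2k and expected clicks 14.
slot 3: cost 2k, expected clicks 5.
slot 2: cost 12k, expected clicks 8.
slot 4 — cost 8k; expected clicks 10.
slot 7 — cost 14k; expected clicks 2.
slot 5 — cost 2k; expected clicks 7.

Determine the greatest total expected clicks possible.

Allowing fractional choices, the relaxed optimum would be about 42.3, but ad slots are indivisible.
slot 1 + slot 8 + slot 3 + slot 4 + slot 5: cost 6 + 2 + 2 + 8 + 2 = 20 ≤ 22, expected clicks 5 + 14 + 5 + 10 + 7 = 41.
slot 1 + slot 8 + slot 4 + slot 5: cost 6 + 2 + 8 + 2 = 18 ≤ 22, expected clicks 5 + 14 + 10 + 7 = 36.
slot 8 + slot 3 + slot 4 + slot 5: cost 2 + 2 + 8 + 2 = 14 ≤ 22, expected clicks 14 + 5 + 10 + 7 = 36.
Best is slot 1, slot 8, slot 3, slot 4, and slot 5 with total expected clicks 41.

41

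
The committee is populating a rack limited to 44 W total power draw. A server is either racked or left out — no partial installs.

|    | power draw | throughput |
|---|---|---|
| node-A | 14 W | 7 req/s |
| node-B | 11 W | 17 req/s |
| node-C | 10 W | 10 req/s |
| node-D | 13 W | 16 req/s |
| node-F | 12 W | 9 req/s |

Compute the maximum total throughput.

Take node-B, node-C, and node-D: power draw 11 + 10 + 13 = 34 ≤ 44, throughput 17 + 10 + 16 = 43.
No other feasible combination does better.

43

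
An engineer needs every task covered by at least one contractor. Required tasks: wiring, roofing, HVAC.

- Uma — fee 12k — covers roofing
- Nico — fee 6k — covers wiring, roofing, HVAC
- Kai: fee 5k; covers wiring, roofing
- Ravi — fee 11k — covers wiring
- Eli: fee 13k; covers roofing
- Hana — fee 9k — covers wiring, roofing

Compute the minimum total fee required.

6

Nico alone covers wiring, roofing, HVAC — every task.
Total fee: 6.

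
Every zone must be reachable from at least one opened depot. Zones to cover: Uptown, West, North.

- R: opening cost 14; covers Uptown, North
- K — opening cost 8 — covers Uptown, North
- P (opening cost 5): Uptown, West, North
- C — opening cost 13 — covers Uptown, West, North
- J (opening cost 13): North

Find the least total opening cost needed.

This is a weighted set-cover instance.
P alone covers Uptown, West, North — every zone.
Total opening cost: 5.
No cover costs less than 5.

5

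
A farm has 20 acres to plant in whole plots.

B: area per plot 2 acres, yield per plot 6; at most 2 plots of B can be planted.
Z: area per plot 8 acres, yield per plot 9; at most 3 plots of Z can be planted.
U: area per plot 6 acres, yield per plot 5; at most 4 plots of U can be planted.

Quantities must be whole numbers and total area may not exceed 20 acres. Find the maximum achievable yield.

30

B has the best ratio (6/2); taking only B gives at most 2×6 = 12 (stopped by the supply cap of 2).
Mixing does better — 2×B and 2×Z: area 20 ≤ 20, yield 2·6 + 2·9 = 30.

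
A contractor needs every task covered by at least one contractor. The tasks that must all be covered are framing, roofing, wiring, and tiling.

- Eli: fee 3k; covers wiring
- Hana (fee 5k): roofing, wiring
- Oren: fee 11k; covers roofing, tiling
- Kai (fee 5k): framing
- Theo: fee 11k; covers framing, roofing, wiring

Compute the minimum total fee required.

The greedy cost-per-new-task heuristic would pick Hana, Kai, and Oren for 21, but a cheaper cover exists.
Choose Eli, Oren, and Kai: together they cover framing, roofing, wiring, tiling — every task.
Total fee: 3 + 11 + 5 = 19.
No cover costs less than 19.

19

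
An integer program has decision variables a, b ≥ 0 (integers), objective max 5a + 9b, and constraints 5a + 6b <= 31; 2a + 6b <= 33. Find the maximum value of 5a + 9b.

(a,b)=(0,5): 5·0+6·5=30≤31, 2·0+6·5=30≤33, objective 45.
(a,b)=(1,4): 5·1+6·4=29≤31, 2·1+6·4=26≤33, objective 41.
No feasible integer point exceeds 45.

45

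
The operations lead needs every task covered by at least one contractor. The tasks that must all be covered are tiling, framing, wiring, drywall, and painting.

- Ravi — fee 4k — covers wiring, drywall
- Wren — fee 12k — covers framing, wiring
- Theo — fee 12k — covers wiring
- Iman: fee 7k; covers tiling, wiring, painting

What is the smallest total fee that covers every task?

23

Choose Ravi, Wren, and Iman: together they cover tiling, framing, wiring, drywall, painting — every task.
Total fee: 4 + 12 + 7 = 23.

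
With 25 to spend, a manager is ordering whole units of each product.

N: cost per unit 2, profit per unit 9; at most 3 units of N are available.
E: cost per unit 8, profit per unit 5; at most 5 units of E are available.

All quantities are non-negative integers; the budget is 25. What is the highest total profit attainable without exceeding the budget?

This is a bounded integer knapsack.
Take 3×N and 2×E: cost 22 ≤ 25, profit 3·9 + 2·5 = 37.
N has the best ratio (9/2) and is taken to its limit of 3; remaining capacity is filled optimally with the others.

37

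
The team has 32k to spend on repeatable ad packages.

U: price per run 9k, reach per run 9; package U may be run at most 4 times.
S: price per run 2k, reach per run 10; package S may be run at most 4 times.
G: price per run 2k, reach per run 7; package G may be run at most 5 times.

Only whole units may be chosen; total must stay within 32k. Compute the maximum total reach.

84

S has the best ratio (10/2); taking only S gives at most 4×10 = 40 (stopped by the supply cap of 4).
Mixing does better — 1×U, 4×S, and 5×G: price 27 ≤ 32, reach 1·9 + 4·10 + 5·7 = 84.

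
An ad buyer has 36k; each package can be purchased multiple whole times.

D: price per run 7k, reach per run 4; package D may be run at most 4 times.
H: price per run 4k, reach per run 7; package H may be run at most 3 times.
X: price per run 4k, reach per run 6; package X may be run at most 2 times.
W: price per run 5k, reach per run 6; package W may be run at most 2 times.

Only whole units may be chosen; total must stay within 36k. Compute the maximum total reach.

45

Take 3×H, 2×X, and 2×W: price 30 ≤ 36, reach 3·7 + 2·6 + 2·6 = 45.
H has the best ratio (7/4) and is taken to its limit of 3; remaining capacity is filled optimally with the others.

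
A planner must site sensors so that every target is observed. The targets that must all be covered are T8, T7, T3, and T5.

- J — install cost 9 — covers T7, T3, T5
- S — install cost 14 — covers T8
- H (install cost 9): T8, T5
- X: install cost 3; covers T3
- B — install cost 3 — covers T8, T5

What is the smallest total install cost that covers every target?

12

The greedy cost-per-new-target heuristic would pick B, X, and J for 15, but a cheaper cover exists.
Choose J and B: together they cover T8, T7, T3, T5 — every target.
Total install cost: 9 + 3 = 12.
No cover costs less than 12.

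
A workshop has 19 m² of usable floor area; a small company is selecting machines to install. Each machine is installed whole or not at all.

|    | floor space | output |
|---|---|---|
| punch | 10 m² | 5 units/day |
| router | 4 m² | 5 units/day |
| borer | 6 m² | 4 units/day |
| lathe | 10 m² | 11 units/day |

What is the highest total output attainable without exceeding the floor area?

16

This is a 0-1 knapsack instance.
Allowing fractional choices, the relaxed optimum would be about 19.3, but machines are indivisible.
borer + lathe: floor space 6 + 10 = 16 ≤ 19, output 4 + 11 = 15.
router + lathe: floor space 4 + 10 = 14 ≤ 19, output 5 + 11 = 16.
Best is router and lathe with total output 16.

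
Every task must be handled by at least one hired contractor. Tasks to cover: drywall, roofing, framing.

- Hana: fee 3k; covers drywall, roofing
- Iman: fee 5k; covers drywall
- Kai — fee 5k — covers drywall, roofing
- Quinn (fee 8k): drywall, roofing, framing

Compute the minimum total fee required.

The greedy cost-per-new-task heuristic would pick Hana and Quinn for 11, but a cheaper cover exists.
Quinn alone covers drywall, roofing, framing — every task.
Total fee: 8.
No cover costs less than 8.

8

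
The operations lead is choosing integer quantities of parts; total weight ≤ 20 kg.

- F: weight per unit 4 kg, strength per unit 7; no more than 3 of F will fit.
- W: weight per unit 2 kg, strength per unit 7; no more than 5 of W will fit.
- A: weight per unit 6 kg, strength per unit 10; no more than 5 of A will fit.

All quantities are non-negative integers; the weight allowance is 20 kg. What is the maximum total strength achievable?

52

Take 1×F, 5×W, and 1×A: weight 20 ≤ 20, strength 1·7 + 5·7 + 1·10 = 52.
W has the best ratio (7/2) and is taken to its limit of 5; remaining capacity is filled optimally with the others.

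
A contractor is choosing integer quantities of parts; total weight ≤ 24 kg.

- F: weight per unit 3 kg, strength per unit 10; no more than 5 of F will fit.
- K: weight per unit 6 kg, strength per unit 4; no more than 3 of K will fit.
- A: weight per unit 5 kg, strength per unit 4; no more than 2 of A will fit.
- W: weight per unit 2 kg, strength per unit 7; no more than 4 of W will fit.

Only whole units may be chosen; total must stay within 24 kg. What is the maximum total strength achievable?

78

This is a bounded integer knapsack.
W has the best ratio (7/2); taking only W gives at most 4×7 = 28 (stopped by the supply cap of 4).
Mixing does better — 5×F and 4×W: weight 23 ≤ 24, strength 5·10 + 4·7 = 78.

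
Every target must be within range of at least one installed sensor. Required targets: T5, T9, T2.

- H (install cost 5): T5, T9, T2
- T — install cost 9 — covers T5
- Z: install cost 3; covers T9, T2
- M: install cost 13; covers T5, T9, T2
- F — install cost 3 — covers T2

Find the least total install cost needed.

5

The greedy cost-per-new-target heuristic would pick Z and H for 8, but a cheaper cover exists.
H alone covers T5, T9, T2 — every target.
Total install cost: 5.
No cover costs less than 5.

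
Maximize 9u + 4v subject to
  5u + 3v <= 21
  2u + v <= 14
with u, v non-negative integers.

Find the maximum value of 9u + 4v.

Relaxing integrality, the LP optimum is 37.80 at (u,v) = (4.2, 0), which is not an integer point.
(u,v)=(4,0) is feasible, giving 36.
(u,v)=(3,1) is feasible, giving 31.
(u,v)=(3,0) is feasible, giving 27.
No feasible integer point exceeds 36.

36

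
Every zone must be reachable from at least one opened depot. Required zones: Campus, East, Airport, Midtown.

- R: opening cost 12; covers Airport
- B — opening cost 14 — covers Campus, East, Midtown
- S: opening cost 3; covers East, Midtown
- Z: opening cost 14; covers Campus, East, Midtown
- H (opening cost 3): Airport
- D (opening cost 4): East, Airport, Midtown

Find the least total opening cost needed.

The greedy cost-per-new-zone heuristic would pick D and B for 18, but a cheaper cover exists.
Choose B and H: together they cover Campus, East, Airport, Midtown — every zone.
Total opening cost: 14 + 3 = 17.
No cover costs less than 17.

17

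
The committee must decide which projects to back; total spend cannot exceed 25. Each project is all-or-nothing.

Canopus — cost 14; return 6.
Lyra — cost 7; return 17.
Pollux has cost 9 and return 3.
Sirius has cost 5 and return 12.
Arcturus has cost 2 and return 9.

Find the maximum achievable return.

41

This is a 0-1 knapsack instance.
Allowing fractional choices, the relaxed optimum would be about 42.7, but projects are indivisible.
Lyra + Sirius + Arcturus: cost 7 + 5 + 2 = 14 ≤ 25, return 17 + 12 + 9 = 38.
Lyra + Pollux + Sirius + Arcturus: cost 7 + 9 + 5 + 2 = 23 ≤ 25, return 17 + 3 + 12 + 9 = 41.
Best is Lyra, Pollux, Sirius, and Arcturus with total return 41.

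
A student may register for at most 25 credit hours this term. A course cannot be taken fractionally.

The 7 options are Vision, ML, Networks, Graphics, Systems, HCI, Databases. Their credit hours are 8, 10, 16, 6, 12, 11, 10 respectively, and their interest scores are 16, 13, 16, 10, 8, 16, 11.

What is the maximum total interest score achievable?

42

Treat it as a binary knapsack problem.
Vision + Graphics + HCI: credit hours 8 + 6 + 11 = 25 ≤ 25, interest score 16 + 10 + 16 = 42.
Vision + ML + Graphics: credit hours 8 + 10 + 6 = 24 ≤ 25, interest score 16 + 13 + 10 = 39.
Best is Vision, Graphics, and HCI with total interest score 42.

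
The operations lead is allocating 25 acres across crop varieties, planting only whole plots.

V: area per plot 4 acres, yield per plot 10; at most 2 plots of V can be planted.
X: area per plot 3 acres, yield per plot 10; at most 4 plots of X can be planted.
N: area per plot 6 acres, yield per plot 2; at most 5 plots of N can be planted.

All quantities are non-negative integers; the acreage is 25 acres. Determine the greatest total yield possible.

60

2×V and 4×X: area 20 ≤ 25, yield 2·10 + 4·10 = 60.
1×V, 4×X, and 1×N: area 22 ≤ 25, yield 1·10 + 4·10 + 1·2 = 52.
Best is 60.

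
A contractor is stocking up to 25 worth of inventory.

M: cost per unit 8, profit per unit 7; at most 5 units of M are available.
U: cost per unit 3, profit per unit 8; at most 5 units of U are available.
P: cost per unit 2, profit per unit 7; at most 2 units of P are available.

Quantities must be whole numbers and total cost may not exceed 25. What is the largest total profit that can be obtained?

54

1×M, 5×U, and 1×P: cost 25 ≤ 25, profit 1·7 + 5·8 + 1·7 = 54.
5×U and 2×P: cost 19 ≤ 25, profit 5·8 + 2·7 = 54.
Best is 54.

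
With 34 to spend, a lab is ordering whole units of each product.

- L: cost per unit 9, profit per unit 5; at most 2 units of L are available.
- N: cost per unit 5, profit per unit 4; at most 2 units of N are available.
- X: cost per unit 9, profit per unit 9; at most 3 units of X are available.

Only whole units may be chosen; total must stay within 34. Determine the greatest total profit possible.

X has the best ratio (9/9); taking only X gives at most 3×9 = 27 (stopped by the cost limit).
Mixing does better — 1×N and 3×X: cost 32 ≤ 34, profit 1·4 + 3·9 = 31.

31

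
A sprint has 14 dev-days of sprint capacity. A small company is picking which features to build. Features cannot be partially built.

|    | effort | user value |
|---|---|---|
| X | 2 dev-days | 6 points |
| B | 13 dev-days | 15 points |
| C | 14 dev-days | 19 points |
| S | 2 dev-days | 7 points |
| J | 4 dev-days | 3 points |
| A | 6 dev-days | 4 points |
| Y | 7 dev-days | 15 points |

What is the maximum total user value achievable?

28

Treat it as a binary knapsack problem.
Take X, S, and Y: effort 2 + 2 + 7 = 11 ≤ 14, user value 6 + 7 + 15 = 28.
No other feasible combination does better.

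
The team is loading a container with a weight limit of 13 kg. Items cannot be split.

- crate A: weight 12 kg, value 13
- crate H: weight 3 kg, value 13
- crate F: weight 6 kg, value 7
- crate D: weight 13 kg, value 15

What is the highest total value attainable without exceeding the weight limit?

Take crate H and crate F: weight 3 + 6 = 9 ≤ 13, value 13 + 7 = 20.
No other feasible combination does better.

20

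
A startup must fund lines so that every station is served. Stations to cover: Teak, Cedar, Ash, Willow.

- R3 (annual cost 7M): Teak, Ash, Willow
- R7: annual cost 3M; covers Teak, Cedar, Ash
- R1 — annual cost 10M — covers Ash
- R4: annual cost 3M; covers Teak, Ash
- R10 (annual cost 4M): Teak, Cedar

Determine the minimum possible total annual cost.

Choose R3 and R7: together they cover Teak, Cedar, Ash, Willow — every station.
Total annual cost: 7 + 3 = 10.
No cover costs less than 10.

10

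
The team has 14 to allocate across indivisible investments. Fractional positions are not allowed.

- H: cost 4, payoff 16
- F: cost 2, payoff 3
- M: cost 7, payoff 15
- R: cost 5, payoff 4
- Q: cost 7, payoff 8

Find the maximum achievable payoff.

Take H, F, and M: cost 4 + 2 + 7 = 13 ≤ 14, payoff 16 + 3 + 15 = 34.
No other feasible combination does better.

34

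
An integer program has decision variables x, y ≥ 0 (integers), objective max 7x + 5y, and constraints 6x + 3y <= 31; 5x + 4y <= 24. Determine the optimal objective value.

The continuous relaxation peaks at (4.8, 0) with value 33.60; rounding to a feasible lattice point costs some objective.
(x,y)=(4,1): 6·4+3·1=27≤31, 5·4+4·1=24≤24, objective 33.
(x,y)=(3,2): 6·3+3·2=24≤31, 5·3+4·2=23≤24, objective 31.
(x,y)=(4,0): 6·4+3·0=24≤31, 5·4+4·0=20≤24, objective 28.
The best lattice point is (4,1), giving 33.

33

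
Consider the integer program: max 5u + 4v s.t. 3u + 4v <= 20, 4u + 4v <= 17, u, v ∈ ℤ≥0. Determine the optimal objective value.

Relaxing integrality, the LP optimum is 21.25 at (u,v) = (4.25, 0), which is not an integer point.
(u,v)=(4,0) is feasible, giving 20.
(u,v)=(3,1) is feasible, giving 19.
(u,v)=(3,0) is feasible, giving 15.
Maximum is 20 at (u,v)=(4,0).

20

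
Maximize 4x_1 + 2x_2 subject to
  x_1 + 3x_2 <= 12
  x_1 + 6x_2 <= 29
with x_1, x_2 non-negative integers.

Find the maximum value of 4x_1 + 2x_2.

48

(x_1,x_2)=(12,0): 1·12+3·0=12≤12, 1·12+6·0=12≤29, objective 48.
(x_1,x_2)=(11,0): 1·11+3·0=11≤12, 1·11+6·0=11≤29, objective 44.
The best lattice point is (12,0), giving 48.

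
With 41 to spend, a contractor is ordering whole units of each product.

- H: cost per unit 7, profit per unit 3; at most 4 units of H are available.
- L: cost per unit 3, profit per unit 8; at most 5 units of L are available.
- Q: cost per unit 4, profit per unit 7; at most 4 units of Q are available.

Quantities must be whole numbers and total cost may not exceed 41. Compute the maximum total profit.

L has the best ratio (8/3); taking only L gives at most 5×8 = 40 (stopped by the supply cap of 5).
Mixing does better — 1×H, 5×L, and 4×Q: cost 38 ≤ 41, profit 1·3 + 5·8 + 4·7 = 71.

71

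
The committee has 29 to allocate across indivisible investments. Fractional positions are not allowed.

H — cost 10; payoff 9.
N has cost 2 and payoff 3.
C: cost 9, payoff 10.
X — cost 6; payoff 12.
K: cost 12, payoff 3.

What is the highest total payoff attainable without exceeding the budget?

34

H + C + X: cost 10 + 9 + 6 = 25 ≤ 29, payoff 9 + 10 + 12 = 31.
N + C + X + K: cost 2 + 9 + 6 + 12 = 29 ≤ 29, payoff 3 + 10 + 12 + 3 = 28.
H + N + C + X: cost 10 + 2 + 9 + 6 = 27 ≤ 29, payoff 9 + 3 + 10 + 12 = 34.
Best is H, N, C, and X with total payoff 34.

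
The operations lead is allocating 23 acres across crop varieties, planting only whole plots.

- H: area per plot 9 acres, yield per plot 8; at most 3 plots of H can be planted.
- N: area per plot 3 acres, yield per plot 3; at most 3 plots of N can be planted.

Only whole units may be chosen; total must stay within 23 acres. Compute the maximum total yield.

Take 2×H and 1×N: area 21 ≤ 23, yield 2·8 + 1·3 = 19.
No other integer combination yields more.

19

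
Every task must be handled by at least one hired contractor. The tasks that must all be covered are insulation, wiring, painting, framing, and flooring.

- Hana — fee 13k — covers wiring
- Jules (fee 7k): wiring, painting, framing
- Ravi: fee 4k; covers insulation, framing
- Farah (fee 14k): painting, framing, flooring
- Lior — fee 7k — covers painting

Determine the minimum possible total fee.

25

This is a weighted set-cover instance.
Choose Jules, Ravi, and Farah: together they cover insulation, wiring, painting, framing, flooring — every task.
Total fee: 7 + 4 + 14 = 25.
No cover costs less than 25.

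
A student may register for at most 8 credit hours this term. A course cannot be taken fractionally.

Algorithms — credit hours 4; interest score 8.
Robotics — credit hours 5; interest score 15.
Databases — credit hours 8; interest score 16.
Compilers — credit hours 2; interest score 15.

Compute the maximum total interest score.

Allowing fractional choices, the relaxed optimum would be about 32.0, but courses are indivisible.
Robotics + Compilers: credit hours 5 + 2 = 7 ≤ 8, interest score 15 + 15 = 30.
Algorithms + Compilers: credit hours 4 + 2 = 6 ≤ 8, interest score 8 + 15 = 23.
Databases: credit hours 8 ≤ 8, interest score 16.
Best is Robotics and Compilers with total interest score 30.

30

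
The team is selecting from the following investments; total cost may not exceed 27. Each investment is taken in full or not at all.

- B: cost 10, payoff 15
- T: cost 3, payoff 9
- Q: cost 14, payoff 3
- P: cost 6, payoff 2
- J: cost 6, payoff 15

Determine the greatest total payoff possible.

41

Allowing fractional choices, the relaxed optimum would be about 41.4, but investments are indivisible.
B + T + P + J: cost 10 + 3 + 6 + 6 = 25 ≤ 27, payoff 15 + 9 + 2 + 15 = 41.
B + T + J: cost 10 + 3 + 6 = 19 ≤ 27, payoff 15 + 9 + 15 = 39.
B + P + J: cost 10 + 6 + 6 = 22 ≤ 27, payoff 15 + 2 + 15 = 32.
Best is B, T, P, and J with total payoff 41.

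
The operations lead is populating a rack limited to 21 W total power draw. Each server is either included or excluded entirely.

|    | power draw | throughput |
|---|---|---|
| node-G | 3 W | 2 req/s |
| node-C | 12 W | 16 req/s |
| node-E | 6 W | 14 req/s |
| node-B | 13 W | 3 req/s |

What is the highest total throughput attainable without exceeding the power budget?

32

This is a 0-1 knapsack instance.
node-G + node-C + node-E: power draw 3 + 12 + 6 = 21 ≤ 21, throughput 2 + 16 + 14 = 32.
node-C + node-E: power draw 12 + 6 = 18 ≤ 21, throughput 16 + 14 = 30.
Best is node-G, node-C, and node-E with total throughput 32.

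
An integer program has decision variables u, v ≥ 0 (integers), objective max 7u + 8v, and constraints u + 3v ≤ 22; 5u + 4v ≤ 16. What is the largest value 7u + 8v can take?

(u,v)=(0,4): 1·0+3·4=12≤22, 5·0+4·4=16≤16, objective 32.
(u,v)=(0,3): 1·0+3·3=9≤22, 5·0+4·3=12≤16, objective 24.
The best lattice point is (0,4), giving 32.

32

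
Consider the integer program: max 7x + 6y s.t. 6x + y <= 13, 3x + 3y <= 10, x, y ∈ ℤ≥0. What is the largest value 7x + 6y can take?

20

(x,y)=(2,1): 6·2+1·1=13≤13, 3·2+3·1=9≤10, objective 20.
(x,y)=(1,2): 6·1+1·2=8≤13, 3·1+3·2=9≤10, objective 19.
(x,y)=(2,0): 6·2+1·0=12≤13, 3·2+3·0=6≤10, objective 14.
(x,y)=(1,1): 6·1+1·1=7≤13, 3·1+3·1=6≤10, objective 13.
No feasible integer point exceeds 20.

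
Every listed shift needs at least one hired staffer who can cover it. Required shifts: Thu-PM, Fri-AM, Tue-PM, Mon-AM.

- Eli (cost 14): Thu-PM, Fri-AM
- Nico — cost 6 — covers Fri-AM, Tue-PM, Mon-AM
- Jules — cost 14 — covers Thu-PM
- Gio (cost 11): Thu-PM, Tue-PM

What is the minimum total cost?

17

This is a weighted set-cover instance.
Choose Nico and Gio: together they cover Thu-PM, Fri-AM, Tue-PM, Mon-AM — every shift.
Total cost: 6 + 11 = 17.
No cover costs less than 17.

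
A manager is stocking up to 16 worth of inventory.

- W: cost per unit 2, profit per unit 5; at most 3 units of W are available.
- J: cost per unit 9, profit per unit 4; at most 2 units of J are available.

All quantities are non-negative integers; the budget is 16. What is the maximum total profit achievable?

19

W has the best ratio (5/2); taking only W gives at most 3×5 = 15 (stopped by the supply cap of 3).
Mixing does better — 3×W and 1×J: cost 15 ≤ 16, profit 3·5 + 1·4 = 19.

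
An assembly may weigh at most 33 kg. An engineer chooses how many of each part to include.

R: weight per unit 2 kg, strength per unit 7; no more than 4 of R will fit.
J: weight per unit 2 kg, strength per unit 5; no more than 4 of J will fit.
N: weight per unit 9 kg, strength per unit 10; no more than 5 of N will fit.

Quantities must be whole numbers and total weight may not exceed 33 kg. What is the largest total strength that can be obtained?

63

This is a bounded integer knapsack.
3×R, 4×J, and 2×N: weight 32 ≤ 33, strength 3·7 + 4·5 + 2·10 = 61.
4×R, 3×J, and 2×N: weight 32 ≤ 33, strength 4·7 + 3·5 + 2·10 = 63.
Best is 63.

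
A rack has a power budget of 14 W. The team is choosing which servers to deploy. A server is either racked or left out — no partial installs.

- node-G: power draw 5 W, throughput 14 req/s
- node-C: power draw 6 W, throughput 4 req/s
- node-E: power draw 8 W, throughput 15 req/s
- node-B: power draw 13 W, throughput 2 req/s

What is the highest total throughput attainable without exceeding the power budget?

This is an integer program with binary decision variables.
node-G + node-E: power draw 5 + 8 = 13 ≤ 14, throughput 14 + 15 = 29.
node-C + node-E: power draw 6 + 8 = 14 ≤ 14, throughput 4 + 15 = 19.
Best is node-G and node-E with total throughput 29.

29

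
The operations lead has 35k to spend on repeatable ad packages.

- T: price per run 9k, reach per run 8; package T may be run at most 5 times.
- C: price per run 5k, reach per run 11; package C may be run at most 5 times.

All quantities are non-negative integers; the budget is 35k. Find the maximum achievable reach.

63

This is a bounded integer knapsack.
5×C: price 25 ≤ 35, reach 5·11 = 55.
1×T and 5×C: price 34 ≤ 35, reach 1·8 + 5·11 = 63.
Best is 63.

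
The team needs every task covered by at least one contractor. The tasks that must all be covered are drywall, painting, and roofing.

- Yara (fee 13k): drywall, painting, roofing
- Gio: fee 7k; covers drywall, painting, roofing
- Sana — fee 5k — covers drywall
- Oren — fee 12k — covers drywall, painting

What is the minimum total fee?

Gio alone covers drywall, painting, roofing — every task.
Total fee: 7.
No cover costs less than 7.

7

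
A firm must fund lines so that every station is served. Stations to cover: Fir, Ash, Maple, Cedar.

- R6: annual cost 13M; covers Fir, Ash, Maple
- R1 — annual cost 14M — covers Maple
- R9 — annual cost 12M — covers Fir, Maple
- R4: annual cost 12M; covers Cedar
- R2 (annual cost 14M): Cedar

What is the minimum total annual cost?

This is a weighted set-cover instance.
Choose R6 and R4: together they cover Fir, Ash, Maple, Cedar — every station.
Total annual cost: 13 + 12 = 25.
No cover costs less than 25.

25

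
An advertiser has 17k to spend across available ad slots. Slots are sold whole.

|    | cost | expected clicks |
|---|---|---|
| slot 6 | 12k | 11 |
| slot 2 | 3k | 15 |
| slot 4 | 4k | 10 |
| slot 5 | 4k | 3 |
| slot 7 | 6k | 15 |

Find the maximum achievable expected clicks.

This is a 0-1 knapsack instance.
Allowing fractional choices, the relaxed optimum would be about 43.7, but ad slots are indivisible.
slot 2 + slot 4 + slot 5 + slot 7: cost 3 + 4 + 4 + 6 = 17 ≤ 17, expected clicks 15 + 10 + 3 + 15 = 43.
slot 2 + slot 4 + slot 7: cost 3 + 4 + 6 = 13 ≤ 17, expected clicks 15 + 10 + 15 = 40.
Best is slot 2, slot 4, slot 5, and slot 7 with total expected clicks 43.

43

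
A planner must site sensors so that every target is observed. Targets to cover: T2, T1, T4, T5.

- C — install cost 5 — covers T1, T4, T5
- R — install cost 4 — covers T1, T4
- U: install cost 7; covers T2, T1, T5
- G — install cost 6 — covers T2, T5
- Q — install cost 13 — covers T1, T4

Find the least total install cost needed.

10

The greedy cost-per-new-target heuristic would pick C and G for 11, but a cheaper cover exists.
Choose R and G: together they cover T2, T1, T4, T5 — every target.
Total install cost: 4 + 6 = 10.
No cover costs less than 10.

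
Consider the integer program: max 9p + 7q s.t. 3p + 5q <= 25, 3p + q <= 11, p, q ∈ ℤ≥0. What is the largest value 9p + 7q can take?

(p,q)=(3,2): 3·3+5·2=19≤25, 3·3+1·2=11≤11, objective 41.
(p,q)=(2,3): 3·2+5·3=21≤25, 3·2+1·3=9≤11, objective 39.
(p,q)=(1,4): 3·1+5·4=23≤25, 3·1+1·4=7≤11, objective 37.
No feasible integer point exceeds 41.

41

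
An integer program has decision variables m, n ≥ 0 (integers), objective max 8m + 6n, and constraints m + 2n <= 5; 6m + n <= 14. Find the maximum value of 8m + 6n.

(m,n)=(2,1): 1·2+2·1=4≤5, 6·2+1·1=13≤14, objective 22.
(m,n)=(1,2): 1·1+2·2=5≤5, 6·1+1·2=8≤14, objective 20.
(m,n)=(2,0): 1·2+2·0=2≤5, 6·2+1·0=12≤14, objective 16.
No feasible integer point exceeds 22.

22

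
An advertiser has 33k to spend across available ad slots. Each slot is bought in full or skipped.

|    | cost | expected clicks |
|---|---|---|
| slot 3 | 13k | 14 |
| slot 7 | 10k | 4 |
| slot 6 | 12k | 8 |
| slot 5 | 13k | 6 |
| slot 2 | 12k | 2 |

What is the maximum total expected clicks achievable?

Allowing fractional choices, the relaxed optimum would be about 25.7, but ad slots are indivisible.
slot 3 + slot 5: cost 13 + 13 = 26 ≤ 33, expected clicks 14 + 6 = 20.
slot 3 + slot 6: cost 13 + 12 = 25 ≤ 33, expected clicks 14 + 8 = 22.
Best is slot 3 and slot 6 with total expected clicks 22.

22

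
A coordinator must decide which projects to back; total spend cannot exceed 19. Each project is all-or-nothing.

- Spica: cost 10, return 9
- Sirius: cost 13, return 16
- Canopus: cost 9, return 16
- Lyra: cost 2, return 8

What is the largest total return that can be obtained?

Spica + Canopus: cost 10 + 9 = 19 ≤ 19, return 9 + 16 = 25.
Sirius + Lyra: cost 13 + 2 = 15 ≤ 19, return 16 + 8 = 24.
Canopus + Lyra: cost 9 + 2 = 11 ≤ 19, return 16 + 8 = 24.
Best is Spica and Canopus with total return 25.

25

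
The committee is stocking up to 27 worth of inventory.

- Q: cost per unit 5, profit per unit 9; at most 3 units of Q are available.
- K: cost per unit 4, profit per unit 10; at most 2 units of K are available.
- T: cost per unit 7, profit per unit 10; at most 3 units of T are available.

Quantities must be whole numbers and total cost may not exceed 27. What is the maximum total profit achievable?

49

Take 1×Q, 2×K, and 2×T: cost 27 ≤ 27, profit 1·9 + 2·10 + 2·10 = 49.
K has the best ratio (10/4) and is taken to its limit of 2; remaining capacity is filled optimally with the others.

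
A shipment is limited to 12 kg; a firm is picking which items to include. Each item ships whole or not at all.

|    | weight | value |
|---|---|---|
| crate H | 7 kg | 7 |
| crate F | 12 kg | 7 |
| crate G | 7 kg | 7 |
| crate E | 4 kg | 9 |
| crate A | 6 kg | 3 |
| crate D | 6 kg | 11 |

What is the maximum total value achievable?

Treat it as a binary knapsack problem.
Allowing fractional choices, the relaxed optimum would be about 22.0, but items are indivisible.
crate G + crate E: weight 7 + 4 = 11 ≤ 12, value 7 + 9 = 16.
crate H + crate E: weight 7 + 4 = 11 ≤ 12, value 7 + 9 = 16.
crate E + crate D: weight 4 + 6 = 10 ≤ 12, value 9 + 11 = 20.
Best is crate E and crate D with total value 20.

20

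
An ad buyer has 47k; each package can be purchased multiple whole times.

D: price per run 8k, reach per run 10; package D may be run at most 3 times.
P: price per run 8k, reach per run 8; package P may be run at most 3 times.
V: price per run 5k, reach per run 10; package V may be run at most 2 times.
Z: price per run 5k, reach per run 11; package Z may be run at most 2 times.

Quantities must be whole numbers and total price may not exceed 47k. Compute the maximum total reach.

2×D, 1×P, 2×V, and 2×Z: price 44 ≤ 47, reach 2·10 + 1·8 + 2·10 + 2·11 = 70.
3×D, 2×V, and 2×Z: price 44 ≤ 47, reach 3·10 + 2·10 + 2·11 = 72.
Best is 72.

72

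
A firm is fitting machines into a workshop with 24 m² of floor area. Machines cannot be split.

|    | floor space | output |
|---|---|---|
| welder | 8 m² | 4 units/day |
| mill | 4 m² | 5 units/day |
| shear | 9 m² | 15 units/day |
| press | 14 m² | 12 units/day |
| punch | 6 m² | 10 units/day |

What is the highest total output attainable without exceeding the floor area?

30

Take mill, shear, and punch: floor space 4 + 9 + 6 = 19 ≤ 24, output 5 + 15 + 10 = 30.
No other feasible combination does better.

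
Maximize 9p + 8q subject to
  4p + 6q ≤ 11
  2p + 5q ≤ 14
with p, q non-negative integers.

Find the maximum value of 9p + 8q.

18

(p,q)=(2,0): 4·2+6·0=8≤11, 2·2+5·0=4≤14, objective 18.
(p,q)=(1,1): 4·1+6·1=10≤11, 2·1+5·1=7≤14, objective 17.
(p,q)=(1,0): 4·1+6·0=4≤11, 2·1+5·0=2≤14, objective 9.
No feasible integer point exceeds 18.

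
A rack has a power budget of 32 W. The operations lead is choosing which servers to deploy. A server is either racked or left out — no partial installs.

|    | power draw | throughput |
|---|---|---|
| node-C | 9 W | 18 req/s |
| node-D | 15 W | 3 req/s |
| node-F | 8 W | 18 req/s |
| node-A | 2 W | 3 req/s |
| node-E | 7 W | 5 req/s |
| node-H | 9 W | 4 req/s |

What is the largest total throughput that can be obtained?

Allowing fractional choices, the relaxed optimum would be about 46.7, but servers are indivisible.
node-C + node-F + node-A + node-H: power draw 9 + 8 + 2 + 9 = 28 ≤ 32, throughput 18 + 18 + 3 + 4 = 43.
node-C + node-F + node-A + node-E: power draw 9 + 8 + 2 + 7 = 26 ≤ 32, throughput 18 + 18 + 3 + 5 = 44.
Best is node-C, node-F, node-A, and node-E with total throughput 44.

44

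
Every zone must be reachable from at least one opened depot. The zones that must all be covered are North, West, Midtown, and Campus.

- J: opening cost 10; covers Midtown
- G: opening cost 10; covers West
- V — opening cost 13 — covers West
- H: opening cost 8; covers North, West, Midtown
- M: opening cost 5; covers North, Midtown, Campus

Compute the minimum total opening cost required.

This is a weighted set-cover instance.
Choose H and M: together they cover North, West, Midtown, Campus — every zone.
Total opening cost: 8 + 5 = 13.
No cover costs less than 13.

13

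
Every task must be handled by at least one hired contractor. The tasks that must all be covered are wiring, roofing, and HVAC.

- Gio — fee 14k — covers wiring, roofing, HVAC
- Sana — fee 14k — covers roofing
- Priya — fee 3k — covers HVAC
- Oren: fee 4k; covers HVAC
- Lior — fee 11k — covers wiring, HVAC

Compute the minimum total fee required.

The greedy cost-per-new-task heuristic would pick Priya and Gio for 17, but a cheaper cover exists.
Gio alone covers wiring, roofing, HVAC — every task.
Total fee: 14.
No cover costs less than 14.

14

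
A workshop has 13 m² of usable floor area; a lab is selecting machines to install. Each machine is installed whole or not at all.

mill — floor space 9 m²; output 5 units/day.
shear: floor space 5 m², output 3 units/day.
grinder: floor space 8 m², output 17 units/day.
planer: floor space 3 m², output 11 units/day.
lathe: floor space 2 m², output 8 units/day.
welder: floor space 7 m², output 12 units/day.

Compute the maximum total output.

36

Take grinder, planer, and lathe: floor space 8 + 3 + 2 = 13 ≤ 13, output 17 + 11 + 8 = 36.
No other feasible combination does better.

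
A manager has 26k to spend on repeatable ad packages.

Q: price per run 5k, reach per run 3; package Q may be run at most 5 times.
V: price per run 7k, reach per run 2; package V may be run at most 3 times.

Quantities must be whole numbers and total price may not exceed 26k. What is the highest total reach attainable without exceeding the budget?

Take 5×Q: price 25 ≤ 26, reach 5·3 = 15.
Q has the best ratio (3/5) and is taken to its limit of 5; remaining capacity is filled optimally with the others.

15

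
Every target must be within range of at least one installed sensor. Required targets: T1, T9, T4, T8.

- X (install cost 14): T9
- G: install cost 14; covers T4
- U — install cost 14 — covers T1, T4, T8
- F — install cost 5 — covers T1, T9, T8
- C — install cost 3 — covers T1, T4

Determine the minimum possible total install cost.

Choose F and C: together they cover T1, T9, T4, T8 — every target.
Total install cost: 5 + 3 = 8.

8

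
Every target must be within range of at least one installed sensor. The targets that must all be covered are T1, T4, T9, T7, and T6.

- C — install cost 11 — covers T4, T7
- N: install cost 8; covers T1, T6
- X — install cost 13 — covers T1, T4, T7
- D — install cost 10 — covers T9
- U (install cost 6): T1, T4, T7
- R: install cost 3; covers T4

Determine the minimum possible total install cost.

24

This is an integer covering problem.
Choose N, D, and U: together they cover T1, T4, T9, T7, T6 — every target.
Total install cost: 8 + 10 + 6 = 24.
No cover costs less than 24.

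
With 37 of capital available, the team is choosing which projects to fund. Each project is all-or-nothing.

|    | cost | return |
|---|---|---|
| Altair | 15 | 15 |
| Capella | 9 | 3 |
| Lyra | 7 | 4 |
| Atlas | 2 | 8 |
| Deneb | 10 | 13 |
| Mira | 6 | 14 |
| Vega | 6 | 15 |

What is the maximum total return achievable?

57

This is an integer program with binary decision variables.
Take Altair, Deneb, Mira, and Vega: cost 15 + 10 + 6 + 6 = 37 ≤ 37, return 15 + 13 + 14 + 15 = 57.
No other feasible combination does better.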